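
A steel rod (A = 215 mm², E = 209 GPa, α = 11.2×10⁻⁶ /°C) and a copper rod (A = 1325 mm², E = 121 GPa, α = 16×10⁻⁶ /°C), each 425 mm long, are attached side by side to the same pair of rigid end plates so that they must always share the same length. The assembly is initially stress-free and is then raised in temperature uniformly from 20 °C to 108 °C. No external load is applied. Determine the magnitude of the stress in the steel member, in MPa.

The copper has the larger α, so on heating it would change length more than the steel if both were free. The rigid plates force a common final length, so the copper is put into compression and the steel into tension, with equal and opposite forces P (no external load).
Setting the final lengths equal and cancelling L: (α₁ − α₂)ΔT = P/(A₁E₁) + P/(A₂E₂).
|α₁ − α₂|·ΔT = 4.8×10⁻⁶ × 88 = 0.0004224.
1/(A₁E₁) + 1/(A₂E₂) = 1/(215×209×10³) + 1/(1325×121×10³) = 2.849×10⁻⁸ N⁻¹.
P = 0.0004224 / 2.849×10⁻⁸ = 14830 N = 14.83 kN.
σ_{steel} = P/A₁ = 14830/215 = 68.96 MPa, tensile.

σ ≈ 69 MPa (tensile)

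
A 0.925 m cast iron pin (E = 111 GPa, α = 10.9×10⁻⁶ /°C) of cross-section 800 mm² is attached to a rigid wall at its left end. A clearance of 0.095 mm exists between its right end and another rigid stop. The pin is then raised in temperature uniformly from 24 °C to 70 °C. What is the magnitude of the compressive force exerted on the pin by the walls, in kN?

P ≈ 35.4 kN

Free thermal elongation = αΔT L = 10.9×10⁻⁶ × 46 × 925 = 0.4638 mm.
This exceeds the 0.095 mm gap, so the wall pushes back. The portion of expansion that must be recovered elastically is δ_free − gap = 0.4638 − 0.095 = 0.3688 mm.
That suppressed elongation corresponds to σ = E·Δ/L = 111×10³ × 0.3688/925 = 44.26 MPa.
Force on the wall = σA = 44.26 × 800 mm² = 35.4 kN.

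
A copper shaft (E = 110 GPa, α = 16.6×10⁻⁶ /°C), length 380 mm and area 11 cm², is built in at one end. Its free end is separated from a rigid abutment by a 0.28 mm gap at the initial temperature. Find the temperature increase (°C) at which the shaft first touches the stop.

ΔT ≈ 44.4 °C

The gap closes when αΔT L = 0.28 mm, since the shaft is still unstressed at that instant.
ΔT = 0.28 / (16.6×10⁻⁶ × 380) = 44.39 °C.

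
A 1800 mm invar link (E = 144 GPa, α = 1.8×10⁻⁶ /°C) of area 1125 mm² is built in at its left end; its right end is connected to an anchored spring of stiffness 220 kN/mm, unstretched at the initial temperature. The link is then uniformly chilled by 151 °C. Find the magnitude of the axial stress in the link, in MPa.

Free thermal contraction: δ_free = αΔT L = 1.8×10⁻⁶ × 151 × 1800 = 0.4892 mm.
Let P be the tensile force in the spring. The link extends elastically by PL/(AE) and the spring stretches by P/k; together these equal δ_free.
P [ L/(AE) + 1/k ] = δ_free → P [ 1800/(1125×144×10³) + 1/(220×10³) ] = 0.4892.
P = 0.4892 / 1.566×10⁻⁵ = 31250 N.
σ = P/A = 31250/1125 = 27.78 MPa.

σ ≈ 27.8 MPa (tensile)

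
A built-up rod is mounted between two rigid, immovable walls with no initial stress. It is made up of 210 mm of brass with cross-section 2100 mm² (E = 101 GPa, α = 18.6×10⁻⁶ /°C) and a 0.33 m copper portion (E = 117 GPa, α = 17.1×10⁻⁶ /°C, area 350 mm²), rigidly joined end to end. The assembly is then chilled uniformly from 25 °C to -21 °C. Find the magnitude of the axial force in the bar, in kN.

If the supports were absent, the total length change would be Σ αᵢΔT Lᵢ = 18.6×10⁻⁶×46×210 + 17.1×10⁻⁶×46×330 = 0.4393 mm.
The walls prevent any net length change, so an axial force P (same in every segment) develops. Compatibility: P · Σ Lᵢ/(AᵢEᵢ) = δ_free.
Σ Lᵢ/(AᵢEᵢ) = 210/(2100×101×10³) + 330/(350×117×10³) = 9.049×10⁻⁶ mm/N.
P = 0.4393 / 9.049×10⁻⁶ = 48540 N = 48.54 kN, tensile.

P ≈ 48.5 kN (tensile)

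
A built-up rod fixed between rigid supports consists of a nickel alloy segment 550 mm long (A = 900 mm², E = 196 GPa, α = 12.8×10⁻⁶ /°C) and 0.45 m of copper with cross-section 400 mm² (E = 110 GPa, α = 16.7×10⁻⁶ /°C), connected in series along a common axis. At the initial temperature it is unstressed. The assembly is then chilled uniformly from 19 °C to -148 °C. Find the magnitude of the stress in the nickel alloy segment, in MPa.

If the supports were absent, the total length change would be Σ αᵢΔT Lᵢ = 12.8×10⁻⁶×167×550 + 16.7×10⁻⁶×167×450 = 2.431 mm.
The walls prevent any net length change, so an axial force P (same in every segment) develops. Compatibility: P · Σ Lᵢ/(AᵢEᵢ) = δ_free.
The series flexibility is Σ Lᵢ/(AᵢEᵢ) = 550/(900×196×10³) + 450/(400×110×10³) = 1.335×10⁻⁵ mm/N.
P = 2.431 / 1.335×10⁻⁵ = 182100 N = 182.1 kN, tensile.
σ_{nickel alloy} = P / A = 182100 / 900 = 202.4 MPa.

σ ≈ 202 MPa (tensile)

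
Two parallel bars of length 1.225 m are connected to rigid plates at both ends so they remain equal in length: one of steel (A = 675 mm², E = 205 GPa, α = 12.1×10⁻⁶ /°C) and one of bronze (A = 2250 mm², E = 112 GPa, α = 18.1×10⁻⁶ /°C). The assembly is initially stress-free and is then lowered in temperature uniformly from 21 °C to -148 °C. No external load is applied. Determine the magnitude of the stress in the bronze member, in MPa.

σ ≈ 40.3 MPa (tensile)

Equilibrium of a rigid end plate with no external load gives equal and opposite internal forces ±P in the two members. Since α_{bronze} > α_{steel}, cooling drives the bronze into tension and the steel into compression.
Equating the net (thermal + elastic) strains gives |α₁ − α₂|·ΔT = P·[1/(A₁E₁) + 1/(A₂E₂)].
|α₁ − α₂|·ΔT = 6×10⁻⁶ × 169 = 0.001014.
1/(A₁E₁) + 1/(A₂E₂) = 1/(675×205×10³) + 1/(2250×112×10³) = 1.119×10⁻⁸ N⁻¹.
So P = 0.001014 / 1.119×10⁻⁸ = 90.58 kN.
σ_{bronze} = P/A₂ = 90580/2250 = 40.26 MPa, tensile.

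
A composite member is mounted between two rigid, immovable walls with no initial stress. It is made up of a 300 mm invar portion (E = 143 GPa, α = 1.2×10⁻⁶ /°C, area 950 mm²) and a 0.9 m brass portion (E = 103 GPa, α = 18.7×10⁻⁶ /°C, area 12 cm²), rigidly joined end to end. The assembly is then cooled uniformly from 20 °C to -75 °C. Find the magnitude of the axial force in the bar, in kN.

P ≈ 172 kN (tensile)

If the supports were absent, the total length change would be Σ αᵢΔT Lᵢ = 1.2×10⁻⁶×95×300 + 18.7×10⁻⁶×95×900 = 1.633 mm.
Since the ends are fixed, an axial force P builds up, equal in every segment, with P · Σ Lᵢ/(AᵢEᵢ) = δ_free.
The series flexibility is Σ Lᵢ/(AᵢEᵢ) = 300/(950×143×10³) + 900/(1200×103×10³) = 9.49×10⁻⁶ mm/N.
So P = 1.633 / 9.49×10⁻⁶ = 172.1 kN, tensile.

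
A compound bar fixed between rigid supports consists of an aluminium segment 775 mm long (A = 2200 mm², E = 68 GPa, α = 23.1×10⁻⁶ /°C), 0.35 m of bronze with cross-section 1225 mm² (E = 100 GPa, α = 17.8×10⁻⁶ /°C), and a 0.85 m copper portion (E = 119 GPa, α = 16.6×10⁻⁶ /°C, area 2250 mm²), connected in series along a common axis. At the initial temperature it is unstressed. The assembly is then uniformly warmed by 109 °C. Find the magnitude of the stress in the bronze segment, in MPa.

With the walls removed the bar would change length by δ_free = Σ αᵢΔT Lᵢ = 23.1×10⁻⁶×109×775 + 17.8×10⁻⁶×109×350 + 16.6×10⁻⁶×109×850 = 4.168 mm.
The walls prevent any net length change, so an axial force P (same in every segment) develops. Compatibility: P · Σ Lᵢ/(AᵢEᵢ) = δ_free.
The series flexibility is Σ Lᵢ/(AᵢEᵢ) = 775/(2200×68×10³) + 350/(1225×100×10³) + 850/(2250×119×10³) = 1.121×10⁻⁵ mm/N.
So P = 4.168 / 1.121×10⁻⁵ = 371.8 kN, compressive.
σ_{bronze} = P / A = 371800 / 1225 = 303.5 MPa.

σ ≈ 303 MPa (compressive)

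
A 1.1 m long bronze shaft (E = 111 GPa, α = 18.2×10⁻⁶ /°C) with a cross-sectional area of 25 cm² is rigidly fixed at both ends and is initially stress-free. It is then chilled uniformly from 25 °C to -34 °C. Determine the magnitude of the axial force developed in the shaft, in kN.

P ≈ 298 kN (tensile)

The ends cannot move, so σ = EαΔT = 111×10³ × 18.2×10⁻⁶ × 59 = 119.2 MPa.
P = AEαΔT = 2500 × 111×10³ × 18.2×10⁻⁶ × 59 = 298 kN (tensile).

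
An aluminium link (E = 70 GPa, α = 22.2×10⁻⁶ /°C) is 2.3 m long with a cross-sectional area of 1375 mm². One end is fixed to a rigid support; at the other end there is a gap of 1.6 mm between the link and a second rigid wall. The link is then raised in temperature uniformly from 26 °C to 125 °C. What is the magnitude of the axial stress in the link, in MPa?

Free thermal elongation = αΔT L = 22.2×10⁻⁶ × 99 × 2300 = 5.055 mm.
After closing the 1.6 mm clearance, 5.055 − 1.6 = 3.455 mm of expansion remains to be suppressed by the wall.
Compatibility: PL/(AE) = 3.455 mm, so σ = P/A = E × (3.455/2300) = 105.2 MPa.

σ ≈ 105 MPa (compressive)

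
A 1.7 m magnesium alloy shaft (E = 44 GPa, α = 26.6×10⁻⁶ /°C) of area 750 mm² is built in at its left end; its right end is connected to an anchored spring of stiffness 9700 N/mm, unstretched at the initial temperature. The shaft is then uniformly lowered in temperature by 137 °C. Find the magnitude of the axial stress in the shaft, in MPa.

σ ≈ 53.4 MPa (tensile)

If the spring were absent the shaft would shorten by αΔT L = 26.6×10⁻⁶ × 137 × 1700 = 6.195 mm.
Let P be the tensile force in the spring. The shaft extends elastically by PL/(AE) and the spring stretches by P/k; together these equal δ_free.
So P = δ_free / [L/(AE) + 1/k] = 6.195 / [ 1700/(750×44×10³) + 1/(9700) ].
P = 6.195 / 0.0001546 = 40070 N.
σ = P/A = 40070/750 = 53.43 MPa.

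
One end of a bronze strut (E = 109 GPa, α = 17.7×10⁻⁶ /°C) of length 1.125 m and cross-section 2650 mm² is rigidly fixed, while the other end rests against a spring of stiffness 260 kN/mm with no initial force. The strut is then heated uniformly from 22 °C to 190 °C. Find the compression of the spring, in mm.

δ ≈ 1.66 mm

The unrestrained thermal change is αΔT L = 17.7×10⁻⁶ × 168 × 1125 = 3.345 mm.
Let P be the compressive force at the spring. The strut shortens elastically by PL/(AE) and the spring compresses by P/k; together these equal δ_free.
P [ L/(AE) + 1/k ] = δ_free → P [ 1125/(2650×109×10³) + 1/(260×10³) ] = 3.345.
P = 3.345 / 7.741×10⁻⁶ = 432200 N.
Spring compression = P/k = 432200/(260×10³) = 1.662 mm.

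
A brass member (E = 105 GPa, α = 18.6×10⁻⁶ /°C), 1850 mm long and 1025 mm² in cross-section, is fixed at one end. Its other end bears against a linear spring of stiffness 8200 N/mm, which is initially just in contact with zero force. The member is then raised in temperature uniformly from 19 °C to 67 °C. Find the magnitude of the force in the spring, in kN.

The unrestrained thermal change is αΔT L = 18.6×10⁻⁶ × 48 × 1850 = 1.652 mm.
Let P be the compressive force at the spring. The member shortens elastically by PL/(AE) and the spring compresses by P/k; together these equal δ_free.
So P = δ_free / [L/(AE) + 1/k] = 1.652 / [ 1850/(1025×105×10³) + 1/(8200) ].
P = 1.652 / 0.0001391 = 11870 N.

P ≈ 11.9 kN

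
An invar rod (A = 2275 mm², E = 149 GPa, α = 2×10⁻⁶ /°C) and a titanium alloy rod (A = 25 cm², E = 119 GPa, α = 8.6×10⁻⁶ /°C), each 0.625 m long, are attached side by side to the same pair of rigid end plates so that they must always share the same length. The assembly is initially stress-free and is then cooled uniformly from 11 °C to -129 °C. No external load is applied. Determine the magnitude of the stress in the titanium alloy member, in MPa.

Equilibrium of a rigid end plate with no external load gives equal and opposite internal forces ±P in the two members. Since α_{titanium alloy} > α_{invar}, cooling drives the titanium alloy into tension and the invar into compression.
Equating the net (thermal + elastic) strains gives |α₁ − α₂|·ΔT = P·[1/(A₁E₁) + 1/(A₂E₂)].
|α₁ − α₂|·ΔT = 6.6×10⁻⁶ × 140 = 0.000924.
1/(A₁E₁) + 1/(A₂E₂) = 1/(2275×149×10³) + 1/(2500×119×10³) = 6.311×10⁻⁹ N⁻¹.
So P = 0.000924 / 6.311×10⁻⁹ = 146.4 kN.
σ_{titanium alloy} = P/A₂ = 146400/2500 = 58.56 MPa, tensile.

σ ≈ 58.6 MPa (tensile)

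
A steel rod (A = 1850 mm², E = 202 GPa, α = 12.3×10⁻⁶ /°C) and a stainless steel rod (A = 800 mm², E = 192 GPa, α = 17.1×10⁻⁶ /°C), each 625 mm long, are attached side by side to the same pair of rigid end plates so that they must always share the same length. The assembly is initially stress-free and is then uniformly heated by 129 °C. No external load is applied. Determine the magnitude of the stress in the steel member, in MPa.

Equilibrium of a rigid end plate with no external load gives equal and opposite internal forces ±P in the two members. Since α_{stainless steel} > α_{steel}, heating drives the stainless steel into compression and the steel into tension.
Equating the net (thermal + elastic) strains gives |α₁ − α₂|·ΔT = P·[1/(A₁E₁) + 1/(A₂E₂)].
|α₁ − α₂|·ΔT = 4.8×10⁻⁶ × 129 = 0.0006192.
1/(A₁E₁) + 1/(A₂E₂) = 1/(1850×202×10³) + 1/(800×192×10³) = 9.186×10⁻⁹ N⁻¹.
So P = 0.0006192 / 9.186×10⁻⁹ = 67.4 kN.
σ_{steel} = P/A₁ = 67400/1850 = 36.43 MPa, tensile.

σ ≈ 36.4 MPa (tensile)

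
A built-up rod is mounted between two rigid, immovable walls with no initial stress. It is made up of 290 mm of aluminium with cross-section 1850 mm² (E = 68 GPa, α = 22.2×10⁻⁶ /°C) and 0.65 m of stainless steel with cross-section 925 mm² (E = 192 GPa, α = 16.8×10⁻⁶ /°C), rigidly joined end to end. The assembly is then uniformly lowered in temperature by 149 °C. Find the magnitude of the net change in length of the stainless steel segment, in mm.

With the walls removed the bar would change length by δ_free = Σ αᵢΔT Lᵢ = 22.2×10⁻⁶×149×290 + 16.8×10⁻⁶×149×650 = 2.586 mm.
The rigid supports impose zero overall length change; the single axial force P common to all segments must satisfy P Σ Lᵢ/(AᵢEᵢ) = δ_free.
The series flexibility is Σ Lᵢ/(AᵢEᵢ) = 290/(1850×68×10³) + 650/(925×192×10³) = 5.965×10⁻⁶ mm/N.
Hence P = δ_free / Σ(L/AE) = 2.586/5.965×10⁻⁶ = 433.6 kN (tensile).
For the stainless steel segment, free thermal change = 16.8×10⁻⁶×149×650 = 1.627 mm and elastic change from P = 433600×650/(925×192×10³) = 1.587 mm; these oppose, so the net change is 0.0402 mm (segment shortens).

|ΔL| ≈ 0.0402 mm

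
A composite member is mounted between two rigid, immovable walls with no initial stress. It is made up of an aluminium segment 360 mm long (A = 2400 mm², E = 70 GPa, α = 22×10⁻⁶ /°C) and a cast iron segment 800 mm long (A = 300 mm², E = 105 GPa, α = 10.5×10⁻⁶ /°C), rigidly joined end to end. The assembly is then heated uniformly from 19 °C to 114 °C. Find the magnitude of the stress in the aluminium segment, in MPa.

Free thermal expansion of the whole bar: Σ αᵢΔT Lᵢ = 22×10⁻⁶×95×360 + 10.5×10⁻⁶×95×800 = 1.55 mm.
The rigid supports impose zero overall length change; the single axial force P common to all segments must satisfy P Σ Lᵢ/(AᵢEᵢ) = δ_free.
Σ Lᵢ/(AᵢEᵢ) = 360/(2400×70×10³) + 800/(300×105×10³) = 2.754×10⁻⁵ mm/N.
P = 1.55 / 2.754×10⁻⁵ = 56300 N = 56.3 kN, compressive.
σ_{aluminium} = P / A = 56300 / 2400 = 23.46 MPa.

σ ≈ 23.5 MPa (compressive)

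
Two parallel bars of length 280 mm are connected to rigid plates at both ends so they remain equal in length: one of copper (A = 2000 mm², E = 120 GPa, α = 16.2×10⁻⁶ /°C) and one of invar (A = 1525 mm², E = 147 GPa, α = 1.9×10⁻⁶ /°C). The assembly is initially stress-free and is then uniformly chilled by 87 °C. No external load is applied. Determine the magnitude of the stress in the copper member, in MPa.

Both members must finish at the same length. With the larger α, the copper tends to over-contract; the plates restrain it, putting the copper in tension and the invar in compression. With no external load the two internal forces are equal and opposite, magnitude P.
Equating the net (thermal + elastic) strains gives |α₁ − α₂|·ΔT = P·[1/(A₁E₁) + 1/(A₂E₂)].
|α₁ − α₂|·ΔT = 14.3×10⁻⁶ × 87 = 0.001244.
1/(A₁E₁) + 1/(A₂E₂) = 1/(2000×120×10³) + 1/(1525×147×10³) = 8.627×10⁻⁹ N⁻¹.
P = 0.001244 / 8.627×10⁻⁹ = 144200 N = 144.2 kN.
σ_{copper} = P/A₁ = 144200/2000 = 72.1 MPa, tensile.

σ ≈ 72.1 MPa (tensile)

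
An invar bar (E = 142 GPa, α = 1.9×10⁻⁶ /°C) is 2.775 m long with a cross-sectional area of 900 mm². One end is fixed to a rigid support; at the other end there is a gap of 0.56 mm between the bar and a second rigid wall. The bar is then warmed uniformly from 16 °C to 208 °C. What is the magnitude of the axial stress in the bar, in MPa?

σ ≈ 23.1 MPa (compressive)

Unrestrained expansion: δ_free = αΔT L = 1.9×10⁻⁶ × 192 × 2775 = 1.012 mm.
This exceeds the 0.56 mm gap, so the wall pushes back. The portion of expansion that must be recovered elastically is δ_free − gap = 1.012 − 0.56 = 0.4523 mm.
That suppressed elongation corresponds to σ = E·Δ/L = 142×10³ × 0.4523/2775 = 23.15 MPa.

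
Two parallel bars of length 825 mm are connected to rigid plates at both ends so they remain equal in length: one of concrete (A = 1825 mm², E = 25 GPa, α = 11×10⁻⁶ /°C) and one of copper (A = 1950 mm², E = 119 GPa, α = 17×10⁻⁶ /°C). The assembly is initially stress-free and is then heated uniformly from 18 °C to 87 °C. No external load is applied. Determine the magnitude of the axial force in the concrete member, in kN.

Both members must finish at the same length. With the larger α, the copper tends to over-expand; the plates restrain it, putting the copper in compression and the concrete in tension. With no external load the two internal forces are equal and opposite, magnitude P.
Equating the net (thermal + elastic) strains gives |α₁ − α₂|·ΔT = P·[1/(A₁E₁) + 1/(A₂E₂)].
|α₁ − α₂|·ΔT = 6×10⁻⁶ × 69 = 0.000414.
1/(A₁E₁) + 1/(A₂E₂) = 1/(1825×25×10³) + 1/(1950×119×10³) = 2.623×10⁻⁸ N⁻¹.
P = 0.000414 / 2.623×10⁻⁸ = 15790 N = 15.79 kN.

P ≈ 15.8 kN (tensile in the concrete)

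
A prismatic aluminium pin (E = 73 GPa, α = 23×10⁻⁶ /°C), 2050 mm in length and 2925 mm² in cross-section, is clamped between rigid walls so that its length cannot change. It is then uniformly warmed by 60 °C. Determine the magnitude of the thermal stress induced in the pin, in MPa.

The supports are rigid, so the total axial strain is zero. The restrained thermal strain is ε = αΔT = 23×10⁻⁶ × 60 = 1380×10⁻⁶.
The stress required to suppress this strain is σ = Eε = 73×10³ × 1380×10⁻⁶ = 100.7 MPa, compressive since the pin is trying to expand.

σ ≈ 101 MPa (compressive)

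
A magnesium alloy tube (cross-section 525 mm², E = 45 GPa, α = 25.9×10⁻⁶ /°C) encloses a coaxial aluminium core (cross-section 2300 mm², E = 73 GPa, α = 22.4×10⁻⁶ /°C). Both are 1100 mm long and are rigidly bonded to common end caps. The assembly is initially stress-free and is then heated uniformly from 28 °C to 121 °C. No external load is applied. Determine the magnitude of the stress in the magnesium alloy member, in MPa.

σ ≈ 12.8 MPa (compressive)

Both members must finish at the same length. With the larger α, the magnesium alloy tends to over-expand; the plates restrain it, putting the magnesium alloy in compression and the aluminium in tension. With no external load the two internal forces are equal and opposite, magnitude P.
Compatibility of the two members (thermal + elastic change equal): (α₁ − α₂)ΔT = P·[1/(A₁E₁) + 1/(A₂E₂)].
|α₁ − α₂|·ΔT = 3.5×10⁻⁶ × 93 = 0.0003255.
1/(A₁E₁) + 1/(A₂E₂) = 1/(525×45×10³) + 1/(2300×73×10³) = 4.828×10⁻⁸ N⁻¹.
So P = 0.0003255 / 4.828×10⁻⁸ = 6.741 kN.
σ_{magnesium alloy} = P/A₁ = 6741/525 = 12.84 MPa, compressive.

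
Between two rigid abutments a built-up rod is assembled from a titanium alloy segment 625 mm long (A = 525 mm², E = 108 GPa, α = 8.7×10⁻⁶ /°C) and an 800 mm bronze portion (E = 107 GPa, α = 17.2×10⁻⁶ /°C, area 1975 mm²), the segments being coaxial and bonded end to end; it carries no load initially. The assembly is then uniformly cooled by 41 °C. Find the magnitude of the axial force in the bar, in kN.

If the supports were absent, the total length change would be Σ αᵢΔT Lᵢ = 8.7×10⁻⁶×41×625 + 17.2×10⁻⁶×41×800 = 0.7871 mm.
The walls prevent any net length change, so an axial force P (same in every segment) develops. Compatibility: P · Σ Lᵢ/(AᵢEᵢ) = δ_free.
The series flexibility is Σ Lᵢ/(AᵢEᵢ) = 625/(525×108×10³) + 800/(1975×107×10³) = 1.481×10⁻⁵ mm/N.
So P = 0.7871 / 1.481×10⁻⁵ = 53.15 kN, tensile.

P ≈ 53.2 kN (tensile)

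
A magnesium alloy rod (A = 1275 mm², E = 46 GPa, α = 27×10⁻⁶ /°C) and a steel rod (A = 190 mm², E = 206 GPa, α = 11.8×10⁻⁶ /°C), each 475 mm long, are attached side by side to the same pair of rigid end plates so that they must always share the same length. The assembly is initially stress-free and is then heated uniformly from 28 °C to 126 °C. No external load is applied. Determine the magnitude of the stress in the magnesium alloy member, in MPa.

The magnesium alloy has the larger α, so on heating it would change length more than the steel if both were free. The rigid plates force a common final length, so the magnesium alloy is put into compression and the steel into tension, with equal and opposite forces P (no external load).
Compatibility of the two members (thermal + elastic change equal): (α₁ − α₂)ΔT = P·[1/(A₁E₁) + 1/(A₂E₂)].
|α₁ − α₂|·ΔT = 15.2×10⁻⁶ × 98 = 0.00149.
1/(A₁E₁) + 1/(A₂E₂) = 1/(1275×46×10³) + 1/(190×206×10³) = 4.26×10⁻⁸ N⁻¹.
P = 0.00149 / 4.26×10⁻⁸ = 34970 N = 34.97 kN.
σ_{magnesium alloy} = P/A₁ = 34970/1275 = 27.43 MPa, compressive.

σ ≈ 27.4 MPa (compressive)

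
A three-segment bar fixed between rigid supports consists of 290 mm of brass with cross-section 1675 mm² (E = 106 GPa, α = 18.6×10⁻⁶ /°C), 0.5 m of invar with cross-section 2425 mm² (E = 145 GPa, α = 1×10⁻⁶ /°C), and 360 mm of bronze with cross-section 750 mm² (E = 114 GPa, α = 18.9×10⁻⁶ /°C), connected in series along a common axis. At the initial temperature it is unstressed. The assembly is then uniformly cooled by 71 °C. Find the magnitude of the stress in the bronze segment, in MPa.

Free thermal contraction of the whole bar: Σ αᵢΔT Lᵢ = 18.6×10⁻⁶×71×290 + 1×10⁻⁶×71×500 + 18.9×10⁻⁶×71×360 = 0.9016 mm.
The rigid supports impose zero overall length change; the single axial force P common to all segments must satisfy P Σ Lᵢ/(AᵢEᵢ) = δ_free.
The series flexibility is Σ Lᵢ/(AᵢEᵢ) = 290/(1675×106×10³) + 500/(2425×145×10³) + 360/(750×114×10³) = 7.266×10⁻⁶ mm/N.
P = 0.9016 / 7.266×10⁻⁶ = 124100 N = 124.1 kN, tensile.
σ_{bronze} = P / A = 124100 / 750 = 165.4 MPa.

σ ≈ 165 MPa (tensile)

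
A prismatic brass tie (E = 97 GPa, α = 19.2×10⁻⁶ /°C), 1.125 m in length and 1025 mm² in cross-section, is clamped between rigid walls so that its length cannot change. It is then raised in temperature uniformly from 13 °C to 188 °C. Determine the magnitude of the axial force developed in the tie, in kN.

The ends cannot move, so σ = EαΔT = 97×10³ × 19.2×10⁻⁶ × 175 = 325.9 MPa.
Axial force P = σA = 325.9 × 1025 = 334100 N = 334.1 kN, compressive.

P ≈ 334 kN (compressive)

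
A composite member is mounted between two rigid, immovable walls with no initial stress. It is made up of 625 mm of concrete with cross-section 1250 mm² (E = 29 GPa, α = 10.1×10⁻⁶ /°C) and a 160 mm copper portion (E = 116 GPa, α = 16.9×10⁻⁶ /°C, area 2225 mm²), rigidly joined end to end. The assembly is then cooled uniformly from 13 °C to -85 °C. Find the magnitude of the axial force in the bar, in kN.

P ≈ 49.5 kN (tensile)

With the walls removed the bar would change length by δ_free = Σ αᵢΔT Lᵢ = 10.1×10⁻⁶×98×625 + 16.9×10⁻⁶×98×160 = 0.8836 mm.
The walls prevent any net length change, so an axial force P (same in every segment) develops. Compatibility: P · Σ Lᵢ/(AᵢEᵢ) = δ_free.
The series flexibility is Σ Lᵢ/(AᵢEᵢ) = 625/(1250×29×10³) + 160/(2225×116×10³) = 1.786×10⁻⁵ mm/N.
P = 0.8836 / 1.786×10⁻⁵ = 49470 N = 49.47 kN, tensile.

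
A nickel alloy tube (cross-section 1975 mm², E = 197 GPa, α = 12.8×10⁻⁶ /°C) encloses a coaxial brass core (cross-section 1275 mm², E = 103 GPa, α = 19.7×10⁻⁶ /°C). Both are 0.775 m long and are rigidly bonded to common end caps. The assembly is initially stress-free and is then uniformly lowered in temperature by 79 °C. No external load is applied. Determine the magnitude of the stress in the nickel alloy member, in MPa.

Both members must finish at the same length. With the larger α, the brass tends to over-contract; the plates restrain it, putting the brass in tension and the nickel alloy in compression. With no external load the two internal forces are equal and opposite, magnitude P.
Setting the final lengths equal and cancelling L: (α₁ − α₂)ΔT = P/(A₁E₁) + P/(A₂E₂).
|α₁ − α₂|·ΔT = 6.9×10⁻⁶ × 79 = 0.0005451.
1/(A₁E₁) + 1/(A₂E₂) = 1/(1975×197×10³) + 1/(1275×103×10³) = 1.018×10⁻⁸ N⁻¹.
So P = 0.0005451 / 1.018×10⁻⁸ = 53.52 kN.
σ_{nickel alloy} = P/A₁ = 53520/1975 = 27.1 MPa, compressive.

σ ≈ 27.1 MPa (compressive)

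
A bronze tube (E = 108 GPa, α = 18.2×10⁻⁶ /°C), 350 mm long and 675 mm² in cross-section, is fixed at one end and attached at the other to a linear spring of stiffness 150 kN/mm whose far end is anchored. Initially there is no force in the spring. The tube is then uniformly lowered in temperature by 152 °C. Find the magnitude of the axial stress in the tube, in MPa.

If the spring were absent the tube would shorten by αΔT L = 18.2×10⁻⁶ × 152 × 350 = 0.9682 mm.
With a force P in the spring, the elastic change of the tube is PL/(AE) and that of the spring is P/k; compatibility requires their sum to equal δ_free.
So P = δ_free / [L/(AE) + 1/k] = 0.9682 / [ 350/(675×108×10³) + 1/(150×10³) ].
P = 0.9682 / 1.147×10⁻⁵ = 84430 N.
σ = P/A = 84430/675 = 125.1 MPa.

σ ≈ 125 MPa (tensile)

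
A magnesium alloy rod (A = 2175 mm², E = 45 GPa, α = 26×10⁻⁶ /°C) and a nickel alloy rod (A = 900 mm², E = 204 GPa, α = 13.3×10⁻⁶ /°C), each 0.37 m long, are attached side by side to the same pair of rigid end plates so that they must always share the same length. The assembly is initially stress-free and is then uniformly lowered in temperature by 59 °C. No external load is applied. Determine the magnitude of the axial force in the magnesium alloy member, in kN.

Equilibrium of a rigid end plate with no external load gives equal and opposite internal forces ±P in the two members. Since α_{magnesium alloy} > α_{nickel alloy}, cooling drives the magnesium alloy into tension and the nickel alloy into compression.
Compatibility of the two members (thermal + elastic change equal): (α₁ − α₂)ΔT = P·[1/(A₁E₁) + 1/(A₂E₂)].
|α₁ − α₂|·ΔT = 12.7×10⁻⁶ × 59 = 0.0007493.
1/(A₁E₁) + 1/(A₂E₂) = 1/(2175×45×10³) + 1/(900×204×10³) = 1.566×10⁻⁸ N⁻¹.
P = 0.0007493 / 1.566×10⁻⁸ = 47840 N = 47.84 kN.

P ≈ 47.8 kN (tensile in the magnesium alloy)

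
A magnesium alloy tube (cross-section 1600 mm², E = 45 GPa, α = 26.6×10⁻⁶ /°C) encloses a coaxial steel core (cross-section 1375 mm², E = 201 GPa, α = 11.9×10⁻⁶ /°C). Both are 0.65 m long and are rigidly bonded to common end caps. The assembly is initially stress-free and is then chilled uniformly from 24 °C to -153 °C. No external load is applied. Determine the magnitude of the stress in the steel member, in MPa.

σ ≈ 108 MPa (compressive)

The magnesium alloy has the larger α, so on cooling it would change length more than the steel if both were free. The rigid plates force a common final length, so the magnesium alloy is put into tension and the steel into compression, with equal and opposite forces P (no external load).
Setting the final lengths equal and cancelling L: (α₁ − α₂)ΔT = P/(A₁E₁) + P/(A₂E₂).
|α₁ − α₂|·ΔT = 14.7×10⁻⁶ × 177 = 0.002602.
1/(A₁E₁) + 1/(A₂E₂) = 1/(1600×45×10³) + 1/(1375×201×10³) = 1.751×10⁻⁸ N⁻¹.
P = 0.002602 / 1.751×10⁻⁸ = 148600 N = 148.6 kN.
σ_{steel} = P/A₂ = 148600/1375 = 108.1 MPa, compressive.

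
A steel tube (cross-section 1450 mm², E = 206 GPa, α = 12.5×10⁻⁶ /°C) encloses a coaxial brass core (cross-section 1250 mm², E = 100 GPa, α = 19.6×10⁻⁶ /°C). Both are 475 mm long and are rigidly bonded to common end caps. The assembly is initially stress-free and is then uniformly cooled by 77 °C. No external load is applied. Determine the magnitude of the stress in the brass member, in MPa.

σ ≈ 38.5 MPa (tensile)

The brass has the larger α, so on cooling it would change length more than the steel if both were free. The rigid plates force a common final length, so the brass is put into tension and the steel into compression, with equal and opposite forces P (no external load).
Setting the final lengths equal and cancelling L: (α₁ − α₂)ΔT = P/(A₁E₁) + P/(A₂E₂).
|α₁ − α₂|·ΔT = 7.1×10⁻⁶ × 77 = 0.0005467.
1/(A₁E₁) + 1/(A₂E₂) = 1/(1450×206×10³) + 1/(1250×100×10³) = 1.135×10⁻⁸ N⁻¹.
So P = 0.0005467 / 1.135×10⁻⁸ = 48.18 kN.
σ_{brass} = P/A₂ = 48180/1250 = 38.54 MPa, tensile.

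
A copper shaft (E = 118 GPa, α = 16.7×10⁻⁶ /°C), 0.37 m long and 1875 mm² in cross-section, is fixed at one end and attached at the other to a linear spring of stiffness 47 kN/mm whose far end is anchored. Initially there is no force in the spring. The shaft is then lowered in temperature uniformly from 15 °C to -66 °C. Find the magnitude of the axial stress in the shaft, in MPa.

σ ≈ 11.6 MPa (tensile)

If the spring were absent the shaft would shorten by αΔT L = 16.7×10⁻⁶ × 81 × 370 = 0.5005 mm.
Let P be the tensile force in the spring. The shaft extends elastically by PL/(AE) and the spring stretches by P/k; together these equal δ_free.
P [ L/(AE) + 1/k ] = δ_free → P [ 370/(1875×118×10³) + 1/(47×10³) ] = 0.5005.
P = 0.5005 / 2.295×10⁻⁵ = 21810 N.
σ = P/A = 21810/1875 = 11.63 MPa.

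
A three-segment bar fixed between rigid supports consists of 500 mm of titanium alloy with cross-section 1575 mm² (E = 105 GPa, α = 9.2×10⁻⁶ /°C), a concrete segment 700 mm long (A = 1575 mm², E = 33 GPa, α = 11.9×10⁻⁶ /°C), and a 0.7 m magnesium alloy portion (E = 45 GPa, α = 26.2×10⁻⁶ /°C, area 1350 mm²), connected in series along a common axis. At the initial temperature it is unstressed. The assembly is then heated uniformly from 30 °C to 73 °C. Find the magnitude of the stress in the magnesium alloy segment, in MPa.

σ ≈ 35.6 MPa (compressive)

If the supports were absent, the total length change would be Σ αᵢΔT Lᵢ = 9.2×10⁻⁶×43×500 + 11.9×10⁻⁶×43×700 + 26.2×10⁻⁶×43×700 = 1.345 mm.
Since the ends are fixed, an axial force P builds up, equal in every segment, with P · Σ Lᵢ/(AᵢEᵢ) = δ_free.
The series flexibility is Σ Lᵢ/(AᵢEᵢ) = 500/(1575×105×10³) + 700/(1575×33×10³) + 700/(1350×45×10³) = 2.801×10⁻⁵ mm/N.
So P = 1.345 / 2.801×10⁻⁵ = 48 kN, compressive.
σ_{magnesium alloy} = P / A = 48000 / 1350 = 35.55 MPa.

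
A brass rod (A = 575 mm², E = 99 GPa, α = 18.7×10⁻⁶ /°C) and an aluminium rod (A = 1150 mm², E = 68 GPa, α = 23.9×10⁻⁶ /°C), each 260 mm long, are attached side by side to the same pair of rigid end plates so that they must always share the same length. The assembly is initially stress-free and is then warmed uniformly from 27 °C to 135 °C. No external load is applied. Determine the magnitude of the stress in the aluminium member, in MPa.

σ ≈ 16.1 MPa (compressive)

Both members must finish at the same length. With the larger α, the aluminium tends to over-expand; the plates restrain it, putting the aluminium in compression and the brass in tension. With no external load the two internal forces are equal and opposite, magnitude P.
Compatibility of the two members (thermal + elastic change equal): (α₁ − α₂)ΔT = P·[1/(A₁E₁) + 1/(A₂E₂)].
|α₁ − α₂|·ΔT = 5.2×10⁻⁶ × 108 = 0.0005616.
1/(A₁E₁) + 1/(A₂E₂) = 1/(575×99×10³) + 1/(1150×68×10³) = 3.035×10⁻⁸ N⁻¹.
So P = 0.0005616 / 3.035×10⁻⁸ = 18.5 kN.
σ_{aluminium} = P/A₂ = 18500/1150 = 16.09 MPa, compressive.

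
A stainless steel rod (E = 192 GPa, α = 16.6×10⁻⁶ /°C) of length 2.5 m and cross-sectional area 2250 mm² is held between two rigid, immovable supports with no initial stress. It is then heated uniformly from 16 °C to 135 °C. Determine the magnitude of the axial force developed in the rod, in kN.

Full restraint means ε = 0, so the stress is σ = EαΔT = 192×10³ × 16.6×10⁻⁶ × 119 = 379.3 MPa.
P = AEαΔT = 2250 × 192×10³ × 16.6×10⁻⁶ × 119 = 853.4 kN (compressive).

P ≈ 853 kN (compressive)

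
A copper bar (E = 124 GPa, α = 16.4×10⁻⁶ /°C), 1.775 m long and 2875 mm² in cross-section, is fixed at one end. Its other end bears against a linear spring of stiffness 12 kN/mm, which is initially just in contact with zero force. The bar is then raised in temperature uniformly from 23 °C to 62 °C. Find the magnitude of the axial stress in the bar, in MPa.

σ ≈ 4.47 MPa (compressive)

Free thermal expansion: δ_free = αΔT L = 16.4×10⁻⁶ × 39 × 1775 = 1.135 mm.
Let P be the compressive force at the spring. The bar shortens elastically by PL/(AE) and the spring compresses by P/k; together these equal δ_free.
So P = δ_free / [L/(AE) + 1/k] = 1.135 / [ 1775/(2875×124×10³) + 1/(12×10³) ].
P = 1.135 / 8.831×10⁻⁵ = 12860 N.
σ = P/A = 12860/2875 = 4.471 MPa.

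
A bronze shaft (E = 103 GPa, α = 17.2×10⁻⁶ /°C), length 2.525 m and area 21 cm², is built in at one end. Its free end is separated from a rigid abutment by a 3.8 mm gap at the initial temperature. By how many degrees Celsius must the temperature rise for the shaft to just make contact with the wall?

ΔT ≈ 87.5 °C

Contact occurs when the free expansion equals the gap: αΔT L = 3.8 mm.
So ΔT = g/(αL) = 3.8/(17.2×10⁻⁶ × 2525) = 87.5 °C.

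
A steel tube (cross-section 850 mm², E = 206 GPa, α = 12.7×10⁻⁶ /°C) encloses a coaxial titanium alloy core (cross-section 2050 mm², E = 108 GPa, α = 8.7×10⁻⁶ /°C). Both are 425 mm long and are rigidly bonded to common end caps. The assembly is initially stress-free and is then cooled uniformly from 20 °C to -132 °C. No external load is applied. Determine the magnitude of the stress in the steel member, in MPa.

σ ≈ 69.9 MPa (tensile)

Both members must finish at the same length. With the larger α, the steel tends to over-contract; the plates restrain it, putting the steel in tension and the titanium alloy in compression. With no external load the two internal forces are equal and opposite, magnitude P.
Equating the net (thermal + elastic) strains gives |α₁ − α₂|·ΔT = P·[1/(A₁E₁) + 1/(A₂E₂)].
|α₁ − α₂|·ΔT = 4×10⁻⁶ × 152 = 0.000608.
1/(A₁E₁) + 1/(A₂E₂) = 1/(850×206×10³) + 1/(2050×108×10³) = 1.023×10⁻⁸ N⁻¹.
P = 0.000608 / 1.023×10⁻⁸ = 59450 N = 59.45 kN.
σ_{steel} = P/A₁ = 59450/850 = 69.94 MPa, tensile.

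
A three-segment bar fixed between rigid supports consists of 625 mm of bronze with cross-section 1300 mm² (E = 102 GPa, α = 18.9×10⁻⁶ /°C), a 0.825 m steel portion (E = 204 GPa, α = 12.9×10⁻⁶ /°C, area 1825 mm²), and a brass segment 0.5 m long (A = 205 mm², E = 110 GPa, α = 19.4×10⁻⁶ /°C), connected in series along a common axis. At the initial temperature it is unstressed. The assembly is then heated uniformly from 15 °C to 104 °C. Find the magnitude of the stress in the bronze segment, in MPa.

Free thermal expansion of the whole bar: Σ αᵢΔT Lᵢ = 18.9×10⁻⁶×89×625 + 12.9×10⁻⁶×89×825 + 19.4×10⁻⁶×89×500 = 2.862 mm.
The walls prevent any net length change, so an axial force P (same in every segment) develops. Compatibility: P · Σ Lᵢ/(AᵢEᵢ) = δ_free.
The series flexibility is Σ Lᵢ/(AᵢEᵢ) = 625/(1300×102×10³) + 825/(1825×204×10³) + 500/(205×110×10³) = 2.91×10⁻⁵ mm/N.
Hence P = δ_free / Σ(L/AE) = 2.862/2.91×10⁻⁵ = 98.34 kN (compressive).
σ_{bronze} = P / A = 98340 / 1300 = 75.64 MPa.

σ ≈ 75.6 MPa (compressive)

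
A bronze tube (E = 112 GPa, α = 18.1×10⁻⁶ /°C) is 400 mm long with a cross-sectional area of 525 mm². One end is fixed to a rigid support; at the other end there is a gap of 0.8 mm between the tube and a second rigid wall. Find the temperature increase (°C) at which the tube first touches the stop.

Contact occurs when the free expansion equals the gap: αΔT L = 0.8 mm.
ΔT = 0.8 / (18.1×10⁻⁶ × 400) = 110.5 °C.

ΔT ≈ 110 °C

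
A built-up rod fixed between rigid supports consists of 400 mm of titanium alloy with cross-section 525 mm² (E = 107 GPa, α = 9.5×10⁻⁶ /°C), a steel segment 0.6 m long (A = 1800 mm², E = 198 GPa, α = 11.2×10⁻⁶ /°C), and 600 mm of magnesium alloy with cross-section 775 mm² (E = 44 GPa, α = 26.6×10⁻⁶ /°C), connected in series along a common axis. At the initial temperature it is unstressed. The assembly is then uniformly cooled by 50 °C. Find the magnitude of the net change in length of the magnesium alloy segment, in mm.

|ΔL| ≈ 0.0845 mm

If the supports were absent, the total length change would be Σ αᵢΔT Lᵢ = 9.5×10⁻⁶×50×400 + 11.2×10⁻⁶×50×600 + 26.6×10⁻⁶×50×600 = 1.324 mm.
Since the ends are fixed, an axial force P builds up, equal in every segment, with P · Σ Lᵢ/(AᵢEᵢ) = δ_free.
Σ Lᵢ/(AᵢEᵢ) = 400/(525×107×10³) + 600/(1800×198×10³) + 600/(775×44×10³) = 2.64×10⁻⁵ mm/N.
P = 1.324 / 2.64×10⁻⁵ = 50150 N = 50.15 kN, tensile.
For the magnesium alloy segment, free thermal change = 26.6×10⁻⁶×50×600 = 0.798 mm and elastic change from P = 50150×600/(775×44×10³) = 0.8825 mm; these oppose, so the net change is 0.0845 mm (segment lengthens).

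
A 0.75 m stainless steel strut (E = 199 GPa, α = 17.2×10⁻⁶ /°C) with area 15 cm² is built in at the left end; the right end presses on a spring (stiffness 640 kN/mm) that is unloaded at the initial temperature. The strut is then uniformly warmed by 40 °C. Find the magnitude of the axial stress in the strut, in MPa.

The unrestrained thermal change is αΔT L = 17.2×10⁻⁶ × 40 × 750 = 0.516 mm.
With a force P in the spring, the elastic change of the strut is PL/(AE) and that of the spring is P/k; compatibility requires their sum to equal δ_free.
P [ L/(AE) + 1/k ] = δ_free → P [ 750/(1500×199×10³) + 1/(640×10³) ] = 0.516.
P = 0.516 / 4.075×10⁻⁶ = 126600 N.
σ = P/A = 126600/1500 = 84.42 MPa.

σ ≈ 84.4 MPa (compressive)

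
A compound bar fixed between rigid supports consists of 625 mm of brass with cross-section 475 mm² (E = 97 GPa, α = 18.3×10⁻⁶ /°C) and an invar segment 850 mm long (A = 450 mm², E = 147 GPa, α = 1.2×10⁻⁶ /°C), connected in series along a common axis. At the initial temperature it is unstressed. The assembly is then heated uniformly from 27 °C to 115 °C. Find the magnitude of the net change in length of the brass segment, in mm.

With the walls removed the bar would change length by δ_free = Σ αᵢΔT Lᵢ = 18.3×10⁻⁶×88×625 + 1.2×10⁻⁶×88×850 = 1.096 mm.
Since the ends are fixed, an axial force P builds up, equal in every segment, with P · Σ Lᵢ/(AᵢEᵢ) = δ_free.
Σ Lᵢ/(AᵢEᵢ) = 625/(475×97×10³) + 850/(450×147×10³) = 2.641×10⁻⁵ mm/N.
P = 1.096 / 2.641×10⁻⁵ = 41500 N = 41.5 kN, compressive.
For the brass segment, free thermal change = 18.3×10⁻⁶×88×625 = 1.007 mm and elastic change from P = 41500×625/(475×97×10³) = 0.563 mm; these oppose, so the net change is 0.444 mm (segment lengthens).

|ΔL| ≈ 0.444 mm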